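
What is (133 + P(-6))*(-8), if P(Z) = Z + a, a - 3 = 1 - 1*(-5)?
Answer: -1088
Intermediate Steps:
a = 9 (a = 3 + (1 - 1*(-5)) = 3 + (1 + 5) = 3 + 6 = 9)
P(Z) = 9 + Z (P(Z) = Z + 9 = 9 + Z)
(133 + P(-6))*(-8) = (133 + (9 - 6))*(-8) = (133 + 3)*(-8) = 136*(-8) = -1088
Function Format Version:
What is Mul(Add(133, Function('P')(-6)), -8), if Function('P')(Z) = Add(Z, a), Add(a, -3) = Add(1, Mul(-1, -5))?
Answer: -1088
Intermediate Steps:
a = 9 (a = Add(3, Add(1, Mul(-1, -5))) = Add(3, Add(1, 5)) = Add(3, 6) = 9)
Function('P')(Z) = Add(9, Z) (Function('P')(Z) = Add(Z, 9) = Add(9, Z))
Mul(Add(133, Function('P')(-6)), -8) = Mul(Add(133, Add(9, -6)), -8) = Mul(Add(133, 3), -8) = Mul(136, -8) = -1088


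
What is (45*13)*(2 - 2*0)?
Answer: 1170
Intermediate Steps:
(45*13)*(2 - 2*0) = 585*(2 + 0) = 585*2 = 1170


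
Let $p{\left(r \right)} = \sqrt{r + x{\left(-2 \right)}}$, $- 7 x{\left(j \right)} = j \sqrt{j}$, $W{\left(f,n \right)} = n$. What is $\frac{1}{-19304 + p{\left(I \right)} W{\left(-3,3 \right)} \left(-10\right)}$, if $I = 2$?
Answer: $- \frac{7}{135128 + 30 \sqrt{14} \sqrt{7 + i \sqrt{2}}} \approx -5.1689 \cdot 10^{-5} + 1.1393 \cdot 10^{-8} i$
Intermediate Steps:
$x{\left(j \right)} = - \frac{j^{\frac{3}{2}}}{7}$ ($x{\left(j \right)} = - \frac{j \sqrt{j}}{7} = - \frac{j^{\frac{3}{2}}}{7}$)
$p{\left(r \right)} = \sqrt{r + \frac{2 i \sqrt{2}}{7}}$ ($p{\left(r \right)} = \sqrt{r - \frac{\left(-2\right)^{\frac{3}{2}}}{7}} = \sqrt{r - \frac{\left(-2\right) i \sqrt{2}}{7}} = \sqrt{r + \frac{2 i \sqrt{2}}{7}}$)
$\frac{1}{-19304 + p{\left(I \right)} W{\left(-3,3 \right)} \left(-10\right)} = \frac{1}{-19304 + \frac{\sqrt{49 \cdot 2 + 14 i \sqrt{2}}}{7} \cdot 3 \left(-10\right)} = \frac{1}{-19304 + \frac{\sqrt{98 + 14 i \sqrt{2}}}{7} \cdot 3 \left(-10\right)} = \frac{1}{-19304 + \frac{3 \sqrt{98 + 14 i \sqrt{2}}}{7} \left(-10\right)} = \frac{1}{-19304 - \frac{30 \sqrt{98 + 14 i \sqrt{2}}}{7}}$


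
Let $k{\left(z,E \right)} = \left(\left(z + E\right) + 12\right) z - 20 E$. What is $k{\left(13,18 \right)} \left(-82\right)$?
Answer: $-16318$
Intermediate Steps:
$k{\left(z,E \right)} = - 20 E + z \left(12 + E + z\right)$ ($k{\left(z,E \right)} = \left(\left(E + z\right) + 12\right) z - 20 E = \left(12 + E + z\right) z - 20 E = z \left(12 + E + z\right) - 20 E = - 20 E + z \left(12 + E + z\right)$)
$k{\left(13,18 \right)} \left(-82\right) = \left(13^{2} - 360 + 12 \cdot 13 + 18 \cdot 13\right) \left(-82\right) = \left(169 - 360 + 156 + 234\right) \left(-82\right) = 199 \left(-82\right) = -16318$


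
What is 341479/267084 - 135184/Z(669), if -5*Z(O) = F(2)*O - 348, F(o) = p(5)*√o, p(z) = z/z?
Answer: 500697238937/1640697012 + 10766440*√2/18429 ≈ 1131.4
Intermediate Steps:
p(z) = 1
F(o) = √o (F(o) = 1*√o = √o)
Z(O) = 348/5 - O*√2/5 (Z(O) = -(√2*O - 348)/5 = -(O*√2 - 348)/5 = -(-348 + O*√2)/5 = 348/5 - O*√2/5)
341479/267084 - 135184/Z(669) = 341479/267084 - 135184/(348/5 - ⅕*669*√2) = 341479*(1/267084) - 135184/(348/5 - 669*√2/5) = 341479/267084 - 135184/(348/5 - 669*√2/5)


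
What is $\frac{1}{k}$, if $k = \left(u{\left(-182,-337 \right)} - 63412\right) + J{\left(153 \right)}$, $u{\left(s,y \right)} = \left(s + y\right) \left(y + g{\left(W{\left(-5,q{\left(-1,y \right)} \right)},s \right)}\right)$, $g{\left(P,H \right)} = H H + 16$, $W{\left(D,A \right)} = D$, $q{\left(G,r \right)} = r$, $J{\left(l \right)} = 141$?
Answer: $- \frac{1}{17088028} \approx -5.8521 \cdot 10^{-8}$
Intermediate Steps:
$g{\left(P,H \right)} = 16 + H^{2}$ ($g{\left(P,H \right)} = H^{2} + 16 = 16 + H^{2}$)
$u{\left(s,y \right)} = \left(s + y\right) \left(16 + y + s^{2}\right)$ ($u{\left(s,y \right)} = \left(s + y\right) \left(y + \left(16 + s^{2}\right)\right) = \left(s + y\right) \left(16 + y + s^{2}\right)$)
$k = -17088028$ ($k = \left(\left(\left(-337\right)^{2} - -61334 - 182 \left(16 + \left(-182\right)^{2}\right) - 337 \left(16 + \left(-182\right)^{2}\right)\right) - 63412\right) + 141 = \left(\left(113569 + 61334 - 182 \left(16 + 33124\right) - 337 \left(16 + 33124\right)\right) - 63412\right) + 141 = \left(\left(113569 + 61334 - 6031480 - 11168180\right) - 63412\right) + 141 = \left(-17024757 - 63412\right) + 141 = -17088169 + 141 = -17088028$)
$\frac{1}{k} = \frac{1}{-17088028} = - \frac{1}{17088028}$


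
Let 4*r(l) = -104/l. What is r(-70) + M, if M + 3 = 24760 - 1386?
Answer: 817998/35 ≈ 23371.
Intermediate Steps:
M = 23371 (M = -3 + (24760 - 1386) = -3 + 23374 = 23371)
r(l) = -26/l (r(l) = (-104/l)/4 = -26/l)
r(-70) + M = -26/(-70) + 23371 = -26*(-1/70) + 23371 = 13/35 + 23371 = 817998/35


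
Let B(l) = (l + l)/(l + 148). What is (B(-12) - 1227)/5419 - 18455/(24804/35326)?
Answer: -30029654302319/1142509446 ≈ -26284.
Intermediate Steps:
B(l) = 2*l/(148 + l) (B(l) = (2*l)/(148 + l) = 2*l/(148 + l))
(B(-12) - 1227)/5419 - 18455/(24804/35326) = (2*(-12)/(148 - 12) - 1227)/5419 - 18455/(24804/35326) = (2*(-12)/136 - 1227)*(1/5419) - 18455/(24804*(1/35326)) = (2*(-12)*(1/136) - 1227)*(1/5419) - 18455/12402/17663 = (-3/17 - 1227)*(1/5419) - 18455*17663/12402 = -20862/17*1/5419 - 325970665/12402 = -20862/92123 - 325970665/12402 = -30029654302319/1142509446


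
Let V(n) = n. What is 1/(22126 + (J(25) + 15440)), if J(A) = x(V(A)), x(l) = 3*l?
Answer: 1/37641 ≈ 2.6567e-5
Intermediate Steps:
J(A) = 3*A
1/(22126 + (J(25) + 15440)) = 1/(22126 + (3*25 + 15440)) = 1/(22126 + (75 + 15440)) = 1/(22126 + 15515) = 1/37641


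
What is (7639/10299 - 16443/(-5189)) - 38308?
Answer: -2047028418160/53441511 ≈ -38304.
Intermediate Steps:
(7639/10299 - 16443/(-5189)) - 38308 = (7639*(1/10299) - 16443*(-1/5189)) - 38308 = (7639/10299 + 16443/5189) - 38308 = 208985228/53441511 - 38308 = -2047028418160/53441511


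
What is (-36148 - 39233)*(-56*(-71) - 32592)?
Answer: 2157102696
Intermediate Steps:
(-36148 - 39233)*(-56*(-71) - 32592) = -75381*(3976 - 32592) = -75381*(-28616) = 2157102696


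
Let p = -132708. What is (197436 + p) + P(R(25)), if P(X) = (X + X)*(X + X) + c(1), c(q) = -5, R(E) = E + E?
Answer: 74723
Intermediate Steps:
R(E) = 2*E
P(X) = -5 + 4*X² (P(X) = (X + X)*(X + X) - 5 = (2*X)*(2*X) - 5 = 4*X² - 5 = -5 + 4*X²)
(197436 + p) + P(R(25)) = (197436 - 132708) + (-5 + 4*(2*25)²) = 64728 + (-5 + 4*50²) = 64728 + (-5 + 4*2500) = 64728 + (-5 + 10000) = 64728 + 9995 = 74723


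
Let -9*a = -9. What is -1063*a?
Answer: -1063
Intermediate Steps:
a = 1 (a = -⅑*(-9) = 1)
-1063*a = -1063*1 = -1063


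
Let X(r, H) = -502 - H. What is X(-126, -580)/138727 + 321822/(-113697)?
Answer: -4959614692/1752538191 ≈ -2.8300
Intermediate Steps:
X(-126, -580)/138727 + 321822/(-113697) = (-502 - 1*(-580))/138727 + 321822/(-113697) = (-502 + 580)*(1/138727) + 321822*(-1/113697) = 78*(1/138727) - 35758/12633 = 78/138727 - 35758/12633 = -4959614692/1752538191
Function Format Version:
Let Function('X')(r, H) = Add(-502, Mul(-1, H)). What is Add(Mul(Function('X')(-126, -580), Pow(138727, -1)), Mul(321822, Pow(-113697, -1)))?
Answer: Rational(-4959614692, 1752538191) ≈ -2.8300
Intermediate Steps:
Add(Mul(Function('X')(-126, -580), Pow(138727, -1)), Mul(321822, Pow(-113697, -1))) = Add(Mul(Add(-502, Mul(-1, -580)), Pow(138727, -1)), Mul(321822, Pow(-113697, -1))) = Add(Mul(Add(-502, 580), Rational(1, 138727)), Mul(321822, Rational(-1, 113697))) = Add(Mul(78, Rational(1, 138727)), Rational(-35758, 12633)) = Add(Rational(78, 138727), Rational(-35758, 12633)) = Rational(-4959614692, 1752538191)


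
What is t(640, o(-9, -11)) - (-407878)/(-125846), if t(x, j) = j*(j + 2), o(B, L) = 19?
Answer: 24902338/62923 ≈ 395.76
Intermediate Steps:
t(x, j) = j*(2 + j)
t(640, o(-9, -11)) - (-407878)/(-125846) = 19*(2 + 19) - (-407878)/(-125846) = 19*21 - (-407878)*(-1)/125846 = 399 - 1*203939/62923 = 399 - 203939/62923 = 24902338/62923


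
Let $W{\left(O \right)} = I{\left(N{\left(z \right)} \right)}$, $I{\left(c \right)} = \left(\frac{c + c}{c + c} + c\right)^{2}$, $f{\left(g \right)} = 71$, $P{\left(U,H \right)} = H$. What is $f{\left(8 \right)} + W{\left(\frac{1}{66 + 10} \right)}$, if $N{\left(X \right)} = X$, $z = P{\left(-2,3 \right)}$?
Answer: $87$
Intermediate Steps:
$z = 3$
$I{\left(c \right)} = \left(1 + c\right)^{2}$ ($I{\left(c \right)} = \left(\frac{2 c}{2 c} + c\right)^{2} = \left(2 c \frac{1}{2 c} + c\right)^{2} = \left(1 + c\right)^{2}$)
$W{\left(O \right)} = 16$ ($W{\left(O \right)} = \left(1 + 3\right)^{2} = 4^{2} = 16$)
$f{\left(8 \right)} + W{\left(\frac{1}{66 + 10} \right)} = 71 + 16 = 87$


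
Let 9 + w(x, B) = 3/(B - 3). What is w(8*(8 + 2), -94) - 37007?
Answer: -3590555/97 ≈ -37016.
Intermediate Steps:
w(x, B) = -9 + 3/(-3 + B) (w(x, B) = -9 + 3/(B - 3) = -9 + 3/(-3 + B))
w(8*(8 + 2), -94) - 37007 = 3*(10 - 3*(-94))/(-3 - 94) - 37007 = 3*(10 + 282)/(-97) - 37007 = 3*(-1/97)*292 - 37007 = -876/97 - 37007 = -3590555/97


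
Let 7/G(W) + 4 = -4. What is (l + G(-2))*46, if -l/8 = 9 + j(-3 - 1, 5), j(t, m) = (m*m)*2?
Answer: -87009/4 ≈ -21752.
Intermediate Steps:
j(t, m) = 2*m**2 (j(t, m) = m**2*2 = 2*m**2)
G(W) = -7/8 (G(W) = 7/(-4 - 4) = 7/(-8) = 7*(-1/8) = -7/8)
l = -472 (l = -8*(9 + 2*5**2) = -8*(9 + 2*25) = -8*(9 + 50) = -8*59 = -472)
(l + G(-2))*46 = (-472 - 7/8)*46 = -3783/8*46 = -87009/4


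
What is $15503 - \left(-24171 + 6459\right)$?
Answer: $33215$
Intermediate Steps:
$15503 - \left(-24171 + 6459\right) = 15503 - -17712 = 15503 + 17712 = 33215$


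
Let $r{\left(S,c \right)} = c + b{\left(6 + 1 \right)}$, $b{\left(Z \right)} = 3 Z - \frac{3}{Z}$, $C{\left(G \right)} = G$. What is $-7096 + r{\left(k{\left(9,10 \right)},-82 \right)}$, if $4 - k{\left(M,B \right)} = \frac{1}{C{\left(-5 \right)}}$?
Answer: $- \frac{50102}{7} \approx -7157.4$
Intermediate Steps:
$k{\left(M,B \right)} = \frac{21}{5}$ ($k{\left(M,B \right)} = 4 - \frac{1}{-5} = 4 - - \frac{1}{5} = 4 + \frac{1}{5} = \frac{21}{5}$)
$b{\left(Z \right)} = - \frac{3}{Z} + 3 Z$
$r{\left(S,c \right)} = \frac{144}{7} + c$ ($r{\left(S,c \right)} = c - \left(- 3 \left(6 + 1\right) + \frac{3}{6 + 1}\right) = c + \left(- \frac{3}{7} + 3 \cdot 7\right) = c + \left(\left(-3\right) \frac{1}{7} + 21\right) = c + \left(- \frac{3}{7} + 21\right) = c + \frac{144}{7} = \frac{144}{7} + c$)
$-7096 + r{\left(k{\left(9,10 \right)},-82 \right)} = -7096 + \left(\frac{144}{7} - 82\right) = -7096 - \frac{430}{7} = - \frac{50102}{7}$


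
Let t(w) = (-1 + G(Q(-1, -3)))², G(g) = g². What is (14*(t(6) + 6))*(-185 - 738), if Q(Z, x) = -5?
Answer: -7520604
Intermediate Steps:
t(w) = 576 (t(w) = (-1 + (-5)²)² = (-1 + 25)² = 24² = 576)
(14*(t(6) + 6))*(-185 - 738) = (14*(576 + 6))*(-185 - 738) = (14*582)*(-923) = 8148*(-923) = -7520604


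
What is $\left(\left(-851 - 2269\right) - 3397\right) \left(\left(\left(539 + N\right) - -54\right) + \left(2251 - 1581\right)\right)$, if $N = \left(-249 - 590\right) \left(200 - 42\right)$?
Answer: $855675583$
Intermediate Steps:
$N = -132562$ ($N = \left(-839\right) 158 = -132562$)
$\left(\left(-851 - 2269\right) - 3397\right) \left(\left(\left(539 + N\right) - -54\right) + \left(2251 - 1581\right)\right) = \left(\left(-851 - 2269\right) - 3397\right) \left(\left(\left(539 - 132562\right) - -54\right) + \left(2251 - 1581\right)\right) = \left(\left(-851 - 2269\right) - 3397\right) \left(\left(-132023 + 54\right) + \left(2251 - 1581\right)\right) = \left(-3120 - 3397\right) \left(-131969 + 670\right) = \left(-6517\right) \left(-131299\right) = 855675583$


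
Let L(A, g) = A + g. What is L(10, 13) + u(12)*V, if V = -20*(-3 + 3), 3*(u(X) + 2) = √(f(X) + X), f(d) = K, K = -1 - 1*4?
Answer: 23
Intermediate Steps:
K = -5 (K = -1 - 4 = -5)
f(d) = -5
u(X) = -2 + √(-5 + X)/3
V = 0 (V = -20*0 = -5*0 = 0)
L(10, 13) + u(12)*V = (10 + 13) + (-2 + √(-5 + 12)/3)*0 = 23 + (-2 + √7/3)*0 = 23 + 0 = 23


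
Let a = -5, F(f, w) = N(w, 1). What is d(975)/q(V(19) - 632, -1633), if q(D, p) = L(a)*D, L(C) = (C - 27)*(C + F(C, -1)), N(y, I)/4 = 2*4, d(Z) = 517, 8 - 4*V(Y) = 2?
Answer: 517/544752 ≈ 0.00094906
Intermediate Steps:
V(Y) = 3/2 (V(Y) = 2 - 1/4*2 = 2 - 1/2 = 3/2)
N(y, I) = 32 (N(y, I) = 4*(2*4) = 4*8 = 32)
F(f, w) = 32
L(C) = (-27 + C)*(32 + C) (L(C) = (C - 27)*(C + 32) = (-27 + C)*(32 + C))
q(D, p) = -864*D (q(D, p) = (-864 + (-5)**2 + 5*(-5))*D = (-864 + 25 - 25)*D = -864*D)
d(975)/q(V(19) - 632, -1633) = 517/((-864*(3/2 - 632))) = 517/((-864*(-1261/2))) = 517/544752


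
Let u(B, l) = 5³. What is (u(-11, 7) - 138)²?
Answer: 169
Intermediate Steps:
u(B, l) = 125
(u(-11, 7) - 138)² = (125 - 138)² = (-13)² = 169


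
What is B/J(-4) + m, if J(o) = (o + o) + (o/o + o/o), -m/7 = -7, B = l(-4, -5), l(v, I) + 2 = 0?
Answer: 148/3 ≈ 49.333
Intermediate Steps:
l(v, I) = -2 (l(v, I) = -2 + 0 = -2)
B = -2
m = 49 (m = -7*(-7) = 49)
J(o) = 2 + 2*o (J(o) = 2*o + (1 + 1) = 2*o + 2 = 2 + 2*o)
B/J(-4) + m = -2/(2 + 2*(-4)) + 49 = -2/(2 - 8) + 49 = -2/(-6) + 49 = -2*(-⅙) + 49 = ⅓ + 49 = 148/3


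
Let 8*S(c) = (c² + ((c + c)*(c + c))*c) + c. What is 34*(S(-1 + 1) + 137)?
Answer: 4658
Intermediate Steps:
S(c) = c³/2 + c/8 + c²/8 (S(c) = ((c² + ((c + c)*(c + c))*c) + c)/8 = ((c² + ((2*c)*(2*c))*c) + c)/8 = ((c² + (4*c²)*c) + c)/8 = ((c² + 4*c³) + c)/8 = (c + c² + 4*c³)/8 = c³/2 + c/8 + c²/8)
34*(S(-1 + 1) + 137) = 34*((-1 + 1)*(1 + (-1 + 1) + 4*(-1 + 1)²)/8 + 137) = 34*((⅛)*0*(1 + 0 + 4*0²) + 137) = 34*((⅛)*0*(1 + 0 + 4*0) + 137) = 34*((⅛)*0*(1 + 0 + 0) + 137) = 34*((⅛)*0*1 + 137) = 34*(0 + 137) = 34*137 = 4658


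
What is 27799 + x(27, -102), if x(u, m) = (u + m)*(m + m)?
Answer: 43099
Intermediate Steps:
x(u, m) = 2*m*(m + u) (x(u, m) = (m + u)*(2*m) = 2*m*(m + u))
27799 + x(27, -102) = 27799 + 2*(-102)*(-102 + 27) = 27799 + 2*(-102)*(-75) = 27799 + 15300 = 43099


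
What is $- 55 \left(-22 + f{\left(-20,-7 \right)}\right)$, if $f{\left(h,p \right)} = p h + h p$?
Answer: $-14190$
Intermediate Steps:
$f{\left(h,p \right)} = 2 h p$ ($f{\left(h,p \right)} = h p + h p = 2 h p$)
$- 55 \left(-22 + f{\left(-20,-7 \right)}\right) = - 55 \left(-22 + 2 \left(-20\right) \left(-7\right)\right) = - 55 \left(-22 + 280\right) = \left(-55\right) 258 = -14190$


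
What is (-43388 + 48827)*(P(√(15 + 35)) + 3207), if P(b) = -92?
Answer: 16942485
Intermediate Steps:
(-43388 + 48827)*(P(√(15 + 35)) + 3207) = (-43388 + 48827)*(-92 + 3207) = 5439*3115 = 16942485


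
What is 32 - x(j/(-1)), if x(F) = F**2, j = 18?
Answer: -292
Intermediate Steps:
32 - x(j/(-1)) = 32 - (18/(-1))**2 = 32 - (18*(-1))**2 = 32 - 1*(-18)**2 = 32 - 1*324 = 32 - 324 = -292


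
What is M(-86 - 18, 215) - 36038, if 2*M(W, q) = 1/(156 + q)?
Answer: -26740195/742 ≈ -36038.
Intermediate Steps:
M(W, q) = 1/(2*(156 + q))
M(-86 - 18, 215) - 36038 = 1/(2*(156 + 215)) - 36038 = (1/2)/371 - 36038 = (1/2)*(1/371) - 36038 = 1/742 - 36038 = -26740195/742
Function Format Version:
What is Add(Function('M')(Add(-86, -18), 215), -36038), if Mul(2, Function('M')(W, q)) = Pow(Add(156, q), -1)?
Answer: Rational(-26740195, 742) ≈ -36038.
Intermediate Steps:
Function('M')(W, q) = Mul(Rational(1, 2), Pow(Add(156, q), -1))
Add(Function('M')(Add(-86, -18), 215), -36038) = Add(Mul(Rational(1, 2), Pow(Add(156, 215), -1)), -36038) = Add(Mul(Rational(1, 2), Pow(371, -1)), -36038) = Add(Mul(Rational(1, 2), Rational(1, 371)), -36038) = Add(Rational(1, 742), -36038) = Rational(-26740195, 742)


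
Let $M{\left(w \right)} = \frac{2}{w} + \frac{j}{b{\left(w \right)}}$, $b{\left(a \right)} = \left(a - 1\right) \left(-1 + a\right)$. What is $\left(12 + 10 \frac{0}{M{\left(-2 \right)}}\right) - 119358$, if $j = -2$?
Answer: $-119346$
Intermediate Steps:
$b{\left(a \right)} = \left(-1 + a\right)^{2}$ ($b{\left(a \right)} = \left(-1 + a\right) \left(-1 + a\right) = \left(-1 + a\right)^{2}$)
$M{\left(w \right)} = - \frac{2}{\left(-1 + w\right)^{2}} + \frac{2}{w}$ ($M{\left(w \right)} = \frac{2}{w} - \frac{2}{\left(-1 + w\right)^{2}} = - \frac{2}{\left(-1 + w\right)^{2}} + \frac{2}{w}$)
$\left(12 + 10 \frac{0}{M{\left(-2 \right)}}\right) - 119358 = \left(12 + 10 \frac{0}{- \frac{2}{\left(-1 - 2\right)^{2}} + \frac{2}{-2}}\right) - 119358 = \left(12 + 10 \frac{0}{- \frac{2}{9} + 2 \left(- \frac{1}{2}\right)}\right) - 119358 = \left(12 + 10 \frac{0}{\left(-2\right) \frac{1}{9} - 1}\right) - 119358 = \left(12 + 10 \frac{0}{- \frac{2}{9} - 1}\right) - 119358 = \left(12 + 10 \frac{0}{- \frac{11}{9}}\right) - 119358 = \left(12 + 10 \cdot 0 \left(- \frac{9}{11}\right)\right) - 119358 = \left(12 + 10 \cdot 0\right) - 119358 = \left(12 + 0\right) - 119358 = 12 - 119358 = -119346$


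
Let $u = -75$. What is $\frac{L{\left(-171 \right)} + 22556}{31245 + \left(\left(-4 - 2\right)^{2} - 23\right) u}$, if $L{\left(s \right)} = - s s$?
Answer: $- \frac{1337}{6054} \approx -0.22085$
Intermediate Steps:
$L{\left(s \right)} = - s^{2}$
$\frac{L{\left(-171 \right)} + 22556}{31245 + \left(\left(-4 - 2\right)^{2} - 23\right) u} = \frac{- \left(-171\right)^{2} + 22556}{31245 + \left(\left(-4 - 2\right)^{2} - 23\right) \left(-75\right)} = \frac{\left(-1\right) 29241 + 22556}{31245 + \left(\left(-6\right)^{2} - 23\right) \left(-75\right)} = \frac{-29241 + 22556}{31245 + \left(36 - 23\right) \left(-75\right)} = - \frac{6685}{31245 + 13 \left(-75\right)} = - \frac{6685}{31245 - 975} = - \frac{6685}{30270} = \left(-6685\right) \frac{1}{30270} = - \frac{1337}{6054}$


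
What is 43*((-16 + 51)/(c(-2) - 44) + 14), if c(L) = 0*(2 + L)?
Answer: 24983/44 ≈ 567.79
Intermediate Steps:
c(L) = 0
43*((-16 + 51)/(c(-2) - 44) + 14) = 43*((-16 + 51)/(0 - 44) + 14) = 43*(35/(-44) + 14) = 43*(35*(-1/44) + 14) = 43*(-35/44 + 14) = 43*(581/44) = 24983/44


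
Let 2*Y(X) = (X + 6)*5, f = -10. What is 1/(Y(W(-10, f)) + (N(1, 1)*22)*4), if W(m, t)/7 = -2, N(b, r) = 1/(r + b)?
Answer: 1/24 ≈ 0.041667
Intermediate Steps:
N(b, r) = 1/(b + r)
W(m, t) = -14 (W(m, t) = 7*(-2) = -14)
Y(X) = 15 + 5*X/2 (Y(X) = ((X + 6)*5)/2 = ((6 + X)*5)/2 = (30 + 5*X)/2 = 15 + 5*X/2)
1/(Y(W(-10, f)) + (N(1, 1)*22)*4) = 1/((15 + (5/2)*(-14)) + (22/(1 + 1))*4) = 1/((15 - 35) + (22/2)*4) = 1/(-20 + ((1/2)*22)*4) = 1/(-20 + 11*4) = 1/(-20 + 44) = 1/24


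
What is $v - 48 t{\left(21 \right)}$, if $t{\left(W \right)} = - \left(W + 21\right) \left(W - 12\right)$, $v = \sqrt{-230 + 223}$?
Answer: $18144 + i \sqrt{7} \approx 18144.0 + 2.6458 i$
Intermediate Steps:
$v = i \sqrt{7}$ ($v = \sqrt{-7} = i \sqrt{7} \approx 2.6458 i$)
$t{\left(W \right)} = - \left(-12 + W\right) \left(21 + W\right)$ ($t{\left(W \right)} = - \left(21 + W\right) \left(-12 + W\right) = - \left(-12 + W\right) \left(21 + W\right)$)
$v - 48 t{\left(21 \right)} = i \sqrt{7} - 48 \left(252 - 21^{2} - 189\right) = i \sqrt{7} - 48 \left(252 - 441 - 189\right) = i \sqrt{7} - -18144 = i \sqrt{7} + 18144 = 18144 + i \sqrt{7}$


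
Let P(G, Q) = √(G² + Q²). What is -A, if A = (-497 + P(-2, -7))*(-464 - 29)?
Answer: -245021 + 493*√53 ≈ -2.4143e+5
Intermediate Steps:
A = 245021 - 493*√53 (A = (-497 + √((-2)² + (-7)²))*(-464 - 29) = (-497 + √(4 + 49))*(-493) = (-497 + √53)*(-493) = 245021 - 493*√53 ≈ 2.4143e+5)
-A = -(245021 - 493*√53) = -245021 + 493*√53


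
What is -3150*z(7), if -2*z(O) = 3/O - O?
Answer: -10350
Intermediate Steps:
z(O) = O/2 - 3/(2*O) (z(O) = -(3/O - O)/2 = -(-O + 3/O)/2 = O/2 - 3/(2*O))
-3150*z(7) = -1575*(-3 + 7²)/7 = -1575*(-3 + 49)/7 = -1575*46/7 = -3150*23/7 = -10350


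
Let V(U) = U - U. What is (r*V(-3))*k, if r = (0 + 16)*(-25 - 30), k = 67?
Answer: 0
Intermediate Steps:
V(U) = 0
r = -880 (r = 16*(-55) = -880)
(r*V(-3))*k = -880*0*67 = 0*67 = 0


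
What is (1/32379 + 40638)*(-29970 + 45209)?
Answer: 20051747499917/32379 ≈ 6.1928e+8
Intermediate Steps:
(1/32379 + 40638)*(-29970 + 45209) = (1/32379 + 40638)*15239 = (1315817803/32379)*15239 = 20051747499917/32379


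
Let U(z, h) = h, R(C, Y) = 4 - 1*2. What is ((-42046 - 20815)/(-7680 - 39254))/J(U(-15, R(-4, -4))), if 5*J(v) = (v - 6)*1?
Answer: -314305/187736 ≈ -1.6742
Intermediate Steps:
R(C, Y) = 2 (R(C, Y) = 4 - 2 = 2)
J(v) = -6/5 + v/5 (J(v) = ((v - 6)*1)/5 = ((-6 + v)*1)/5 = (-6 + v)/5 = -6/5 + v/5)
((-42046 - 20815)/(-7680 - 39254))/J(U(-15, R(-4, -4))) = ((-42046 - 20815)/(-7680 - 39254))/(-6/5 + (1/5)*2) = (-62861/(-46934))/(-6/5 + 2/5) = (-62861*(-1/46934))/(-4/5) = (62861/46934)*(-5/4) = -314305/187736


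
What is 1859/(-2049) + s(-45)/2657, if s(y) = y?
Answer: -5031568/5444193 ≈ -0.92421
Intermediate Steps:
1859/(-2049) + s(-45)/2657 = 1859/(-2049) - 45/2657 = 1859*(-1/2049) - 45*1/2657 = -1859/2049 - 45/2657 = -5031568/5444193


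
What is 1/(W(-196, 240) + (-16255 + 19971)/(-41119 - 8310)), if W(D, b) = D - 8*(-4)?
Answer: -49429/8110072 ≈ -0.0060948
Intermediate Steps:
W(D, b) = 32 + D (W(D, b) = D + 32 = 32 + D)
1/(W(-196, 240) + (-16255 + 19971)/(-41119 - 8310)) = 1/((32 - 196) + (-16255 + 19971)/(-41119 - 8310)) = 1/(-164 + 3716/(-49429)) = 1/(-164 + 3716*(-1/49429)) = 1/(-164 - 3716/49429) = 1/(-8110072/49429) = -49429/8110072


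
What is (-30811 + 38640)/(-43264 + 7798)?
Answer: -7829/35466 ≈ -0.22075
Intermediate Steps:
(-30811 + 38640)/(-43264 + 7798) = 7829/(-35466) = 7829*(-1/35466) = -7829/35466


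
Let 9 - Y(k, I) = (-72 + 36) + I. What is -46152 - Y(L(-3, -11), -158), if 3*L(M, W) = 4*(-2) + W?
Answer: -46355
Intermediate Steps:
L(M, W) = -8/3 + W/3 (L(M, W) = (4*(-2) + W)/3 = (-8 + W)/3 = -8/3 + W/3)
Y(k, I) = 45 - I (Y(k, I) = 9 - ((-72 + 36) + I) = 9 - (-36 + I) = 9 + (36 - I) = 45 - I)
-46152 - Y(L(-3, -11), -158) = -46152 - (45 - 1*(-158)) = -46152 - (45 + 158) = -46152 - 1*203 = -46152 - 203 = -46355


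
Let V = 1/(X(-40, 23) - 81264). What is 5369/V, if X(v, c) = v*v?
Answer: -427716016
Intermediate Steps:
X(v, c) = v**2
V = -1/79664 (V = 1/((-40)**2 - 81264) = 1/(1600 - 81264) = 1/(-79664) = -1/79664 ≈ -1.2553e-5)
5369/V = 5369/(-1/79664) = 5369*(-79664) = -427716016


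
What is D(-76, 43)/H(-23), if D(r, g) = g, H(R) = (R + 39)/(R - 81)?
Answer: -559/2 ≈ -279.50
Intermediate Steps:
H(R) = (39 + R)/(-81 + R)
D(-76, 43)/H(-23) = 43/(((39 - 23)/(-81 - 23))) = 43/((16/(-104))) = 43/((-1/104*16)) = 43/(-2/13) = 43*(-13/2) = -559/2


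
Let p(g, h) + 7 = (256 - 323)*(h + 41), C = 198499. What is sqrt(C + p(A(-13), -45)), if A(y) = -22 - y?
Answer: 2*sqrt(49690) ≈ 445.83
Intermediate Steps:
p(g, h) = -2754 - 67*h (p(g, h) = -7 + (256 - 323)*(h + 41) = -7 - 67*(41 + h) = -7 + (-2747 - 67*h) = -2754 - 67*h)
sqrt(C + p(A(-13), -45)) = sqrt(198499 + (-2754 - 67*(-45))) = sqrt(198499 + (-2754 + 3015)) = sqrt(198499 + 261) = sqrt(198760) = 2*sqrt(49690)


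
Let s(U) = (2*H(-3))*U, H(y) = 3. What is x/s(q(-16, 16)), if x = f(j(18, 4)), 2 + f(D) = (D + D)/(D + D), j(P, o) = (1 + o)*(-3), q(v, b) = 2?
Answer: -1/12 ≈ -0.083333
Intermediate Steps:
j(P, o) = -3 - 3*o
f(D) = -1 (f(D) = -2 + (D + D)/(D + D) = -2 + (2*D)/((2*D)) = -2 + (2*D)*(1/(2*D)) = -2 + 1 = -1)
s(U) = 6*U (s(U) = (2*3)*U = 6*U)
x = -1
x/s(q(-16, 16)) = -1/(6*2) = -1/12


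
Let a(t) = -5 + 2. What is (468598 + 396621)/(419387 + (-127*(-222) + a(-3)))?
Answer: 865219/447578 ≈ 1.9331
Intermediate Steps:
a(t) = -3
(468598 + 396621)/(419387 + (-127*(-222) + a(-3))) = (468598 + 396621)/(419387 + (-127*(-222) - 3)) = 865219/(419387 + (28194 - 3)) = 865219/(419387 + 28191) = 865219/447578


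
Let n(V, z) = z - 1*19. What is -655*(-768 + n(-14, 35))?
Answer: 492560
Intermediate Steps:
n(V, z) = -19 + z (n(V, z) = z - 19 = -19 + z)
-655*(-768 + n(-14, 35)) = -655*(-768 + (-19 + 35)) = -655*(-768 + 16) = -655*(-752) = 492560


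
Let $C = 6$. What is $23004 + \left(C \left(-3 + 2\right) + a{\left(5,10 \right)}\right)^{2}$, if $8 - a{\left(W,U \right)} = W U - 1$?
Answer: $25213$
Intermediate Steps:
$a{\left(W,U \right)} = 9 - U W$ ($a{\left(W,U \right)} = 8 - \left(W U - 1\right) = 8 - \left(U W - 1\right) = 8 - \left(-1 + U W\right) = 9 - U W$)
$23004 + \left(C \left(-3 + 2\right) + a{\left(5,10 \right)}\right)^{2} = 23004 + \left(6 \left(-3 + 2\right) + \left(9 - 10 \cdot 5\right)\right)^{2} = 23004 + \left(6 \left(-1\right) + \left(9 - 50\right)\right)^{2} = 23004 + \left(-6 - 41\right)^{2} = 23004 + \left(-47\right)^{2} = 23004 + 2209 = 25213$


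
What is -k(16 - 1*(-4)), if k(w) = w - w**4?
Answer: 159980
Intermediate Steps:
-k(16 - 1*(-4)) = -((16 - 1*(-4)) - (16 - 1*(-4))**4) = -((16 + 4) - (16 + 4)**4) = -(20 - 1*20**4) = -(20 - 1*160000) = -(20 - 160000) = -1*(-159980) = 159980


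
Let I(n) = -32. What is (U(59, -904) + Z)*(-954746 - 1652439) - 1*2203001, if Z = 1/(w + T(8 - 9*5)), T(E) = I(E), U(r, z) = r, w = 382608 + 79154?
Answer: -14408462106373/92346 ≈ -1.5603e+8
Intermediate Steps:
w = 461762
T(E) = -32
Z = 1/461730 (Z = 1/(461762 - 32) = 1/461730 ≈ 2.1658e-6)
(U(59, -904) + Z)*(-954746 - 1652439) - 1*2203001 = (59 + 1/461730)*(-954746 - 1652439) - 1*2203001 = (27242071/461730)*(-2607185) - 2203001 = -14205023776027/92346 - 2203001 = -14408462106373/92346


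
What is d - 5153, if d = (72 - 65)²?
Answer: -5104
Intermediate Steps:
d = 49 (d = 7² = 49)
d - 5153 = 49 - 5153 = -5104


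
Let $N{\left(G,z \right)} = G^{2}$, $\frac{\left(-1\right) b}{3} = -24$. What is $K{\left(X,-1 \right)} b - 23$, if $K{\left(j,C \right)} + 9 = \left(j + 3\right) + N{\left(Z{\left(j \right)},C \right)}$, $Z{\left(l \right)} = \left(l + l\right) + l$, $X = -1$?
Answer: $121$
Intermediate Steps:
$b = 72$ ($b = \left(-3\right) \left(-24\right) = 72$)
$Z{\left(l \right)} = 3 l$ ($Z{\left(l \right)} = 2 l + l = 3 l$)
$K{\left(j,C \right)} = -6 + j + 9 j^{2}$ ($K{\left(j,C \right)} = -9 + \left(\left(j + 3\right) + \left(3 j\right)^{2}\right) = -9 + \left(\left(3 + j\right) + 9 j^{2}\right) = -9 + \left(3 + j + 9 j^{2}\right) = -6 + j + 9 j^{2}$)
$K{\left(X,-1 \right)} b - 23 = \left(-6 - 1 + 9 \left(-1\right)^{2}\right) 72 - 23 = \left(-6 - 1 + 9 \cdot 1\right) 72 - 23 = \left(-6 - 1 + 9\right) 72 - 23 = 2 \cdot 72 - 23 = 144 - 23 = 121$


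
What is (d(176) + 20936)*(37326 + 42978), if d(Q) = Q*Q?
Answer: 4168741248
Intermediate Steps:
d(Q) = Q²
(d(176) + 20936)*(37326 + 42978) = (176² + 20936)*(37326 + 42978) = (30976 + 20936)*80304 = 51912*80304 = 4168741248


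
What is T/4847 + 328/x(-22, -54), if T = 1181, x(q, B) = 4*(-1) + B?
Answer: -760659/140563 ≈ -5.4115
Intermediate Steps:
x(q, B) = -4 + B
T/4847 + 328/x(-22, -54) = 1181/4847 + 328/(-4 - 54) = 1181*(1/4847) + 328/(-58) = 1181/4847 + 328*(-1/58) = 1181/4847 - 164/29 = -760659/140563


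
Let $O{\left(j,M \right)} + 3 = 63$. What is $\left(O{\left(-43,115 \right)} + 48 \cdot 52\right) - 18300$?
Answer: $-15744$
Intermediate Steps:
$O{\left(j,M \right)} = 60$ ($O{\left(j,M \right)} = -3 + 63 = 60$)
$\left(O{\left(-43,115 \right)} + 48 \cdot 52\right) - 18300 = \left(60 + 48 \cdot 52\right) - 18300 = \left(60 + 2496\right) - 18300 = 2556 - 18300 = -15744$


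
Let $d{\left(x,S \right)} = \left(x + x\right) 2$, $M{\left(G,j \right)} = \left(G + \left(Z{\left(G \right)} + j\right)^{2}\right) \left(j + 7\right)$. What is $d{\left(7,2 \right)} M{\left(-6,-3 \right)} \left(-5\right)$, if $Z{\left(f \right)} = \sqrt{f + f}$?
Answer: $5040 + 6720 i \sqrt{3} \approx 5040.0 + 11639.0 i$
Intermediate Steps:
$Z{\left(f \right)} = \sqrt{2} \sqrt{f}$ ($Z{\left(f \right)} = \sqrt{2 f} = \sqrt{2} \sqrt{f}$)
$M{\left(G,j \right)} = \left(7 + j\right) \left(G + \left(j + \sqrt{2} \sqrt{G}\right)^{2}\right)$ ($M{\left(G,j \right)} = \left(G + \left(\sqrt{2} \sqrt{G} + j\right)^{2}\right) \left(j + 7\right) = \left(G + \left(j + \sqrt{2} \sqrt{G}\right)^{2}\right) \left(7 + j\right) = \left(7 + j\right) \left(G + \left(j + \sqrt{2} \sqrt{G}\right)^{2}\right)$)
$d{\left(x,S \right)} = 4 x$ ($d{\left(x,S \right)} = 2 x 2 = 4 x$)
$d{\left(7,2 \right)} M{\left(-6,-3 \right)} \left(-5\right) = 4 \cdot 7 \left(7 \left(-6\right) + 7 \left(-3 + \sqrt{2} \sqrt{-6}\right)^{2} - -18 - 3 \left(-3 + \sqrt{2} \sqrt{-6}\right)^{2}\right) \left(-5\right) = 28 \left(-42 + 7 \left(-3 + \sqrt{2} i \sqrt{6}\right)^{2} + 18 - 3 \left(-3 + \sqrt{2} i \sqrt{6}\right)^{2}\right) \left(-5\right) = 28 \left(-42 + 7 \left(-3 + 2 i \sqrt{3}\right)^{2} + 18 - 3 \left(-3 + 2 i \sqrt{3}\right)^{2}\right) \left(-5\right) = 28 \left(-24 + 4 \left(-3 + 2 i \sqrt{3}\right)^{2}\right) \left(-5\right) = \left(-672 + 112 \left(-3 + 2 i \sqrt{3}\right)^{2}\right) \left(-5\right) = 3360 - 560 \left(-3 + 2 i \sqrt{3}\right)^{2}$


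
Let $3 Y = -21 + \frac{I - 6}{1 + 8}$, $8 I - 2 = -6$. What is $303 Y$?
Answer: $- \frac{39491}{18} \approx -2193.9$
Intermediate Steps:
$I = - \frac{1}{2}$ ($I = \frac{1}{4} + \frac{1}{8} \left(-6\right) = \frac{1}{4} - \frac{3}{4} = - \frac{1}{2} \approx -0.5$)
$Y = - \frac{391}{54}$ ($Y = \frac{-21 + \frac{- \frac{1}{2} - 6}{1 + 8}}{3} = \frac{-21 - \frac{13}{2 \cdot 9}}{3} = \frac{-21 - \frac{13}{18}}{3} = \frac{1}{3} \left(- \frac{391}{18}\right) = - \frac{391}{54} \approx -7.2407$)
$303 Y = 303 \left(- \frac{391}{54}\right) = - \frac{39491}{18}$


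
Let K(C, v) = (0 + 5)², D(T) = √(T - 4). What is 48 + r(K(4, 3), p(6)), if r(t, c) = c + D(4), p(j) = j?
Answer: 54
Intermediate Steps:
D(T) = √(-4 + T)
K(C, v) = 25 (K(C, v) = 5² = 25)
r(t, c) = c (r(t, c) = c + √(-4 + 4) = c + √0 = c + 0 = c)
48 + r(K(4, 3), p(6)) = 48 + 6 = 54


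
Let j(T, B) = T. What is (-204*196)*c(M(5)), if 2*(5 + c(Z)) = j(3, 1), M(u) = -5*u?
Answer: 139944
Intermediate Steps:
c(Z) = -7/2 (c(Z) = -5 + (½)*3 = -5 + 3/2 = -7/2)
(-204*196)*c(M(5)) = -204*196*(-7/2) = -39984*(-7/2) = 139944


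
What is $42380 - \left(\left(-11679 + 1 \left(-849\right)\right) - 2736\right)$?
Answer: $57644$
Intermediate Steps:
$42380 - \left(\left(-11679 + 1 \left(-849\right)\right) - 2736\right) = 42380 - \left(\left(-11679 - 849\right) - 2736\right) = 42380 - \left(-12528 - 2736\right) = 42380 - -15264 = 42380 + 15264 = 57644$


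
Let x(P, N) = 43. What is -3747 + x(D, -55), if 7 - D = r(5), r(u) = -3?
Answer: -3704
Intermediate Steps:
D = 10 (D = 7 - 1*(-3) = 7 + 3 = 10)
-3747 + x(D, -55) = -3747 + 43 = -3704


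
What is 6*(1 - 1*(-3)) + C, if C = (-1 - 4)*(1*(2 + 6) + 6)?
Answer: -46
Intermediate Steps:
C = -70 (C = -5*(1*8 + 6) = -5*(8 + 6) = -5*14 = -70)
6*(1 - 1*(-3)) + C = 6*(1 - 1*(-3)) - 70 = 6*(1 + 3) - 70 = 6*4 - 70 = 24 - 70 = -46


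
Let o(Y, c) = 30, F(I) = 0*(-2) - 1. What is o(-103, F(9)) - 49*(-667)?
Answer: 32713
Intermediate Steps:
F(I) = -1 (F(I) = 0 - 1 = -1)
o(-103, F(9)) - 49*(-667) = 30 - 49*(-667) = 30 - 1*(-32683) = 30 + 32683 = 32713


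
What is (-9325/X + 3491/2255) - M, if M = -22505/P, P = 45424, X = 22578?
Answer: 1885473076151/1156344913680 ≈ 1.6305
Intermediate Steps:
M = -22505/45424 ≈ -0.49544
(-9325/X + 3491/2255) - M = (-9325/22578 + 3491/2255) - 1*(-22505/45424) = (-9325*1/22578 + 3491*(1/2255)) + 22505/45424 = (-9325/22578 + 3491/2255) + 22505/45424 = 57791923/50913390 + 22505/45424 = 1885473076151/1156344913680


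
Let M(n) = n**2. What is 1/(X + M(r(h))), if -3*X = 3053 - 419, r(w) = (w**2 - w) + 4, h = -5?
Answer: 1/278 ≈ 0.0035971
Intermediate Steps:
r(w) = 4 + w**2 - w
X = -878 (X = -(3053 - 419)/3 = -1/3*2634 = -878)
1/(X + M(r(h))) = 1/(-878 + (4 + (-5)**2 - 1*(-5))**2) = 1/(-878 + (4 + 25 + 5)**2) = 1/(-878 + 34**2) = 1/(-878 + 1156) = 1/278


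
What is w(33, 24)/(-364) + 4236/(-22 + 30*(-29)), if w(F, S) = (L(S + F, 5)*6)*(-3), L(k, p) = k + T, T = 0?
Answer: -78339/40586 ≈ -1.9302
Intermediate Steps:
L(k, p) = k (L(k, p) = k + 0 = k)
w(F, S) = -18*F - 18*S (w(F, S) = ((S + F)*6)*(-3) = ((F + S)*6)*(-3) = (6*F + 6*S)*(-3) = -18*F - 18*S)
w(33, 24)/(-364) + 4236/(-22 + 30*(-29)) = (-18*33 - 18*24)/(-364) + 4236/(-22 + 30*(-29)) = (-594 - 432)*(-1/364) + 4236/(-22 - 870) = -1026*(-1/364) + 4236/(-892) = 513/182 + 4236*(-1/892) = 513/182 - 1059/223 = -78339/40586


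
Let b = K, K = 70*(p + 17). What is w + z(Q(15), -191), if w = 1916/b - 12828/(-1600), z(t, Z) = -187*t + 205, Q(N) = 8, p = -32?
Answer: -10792381/8400 ≈ -1284.8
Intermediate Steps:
K = -1050 (K = 70*(-32 + 17) = 70*(-15) = -1050)
b = -1050
z(t, Z) = 205 - 187*t
w = 52019/8400 (w = 1916/(-1050) - 12828/(-1600) = 1916*(-1/1050) - 12828*(-1/1600) = -958/525 + 3207/400 = 52019/8400 ≈ 6.1927)
w + z(Q(15), -191) = 52019/8400 + (205 - 187*8) = 52019/8400 + (205 - 1496) = 52019/8400 - 1291 = -10792381/8400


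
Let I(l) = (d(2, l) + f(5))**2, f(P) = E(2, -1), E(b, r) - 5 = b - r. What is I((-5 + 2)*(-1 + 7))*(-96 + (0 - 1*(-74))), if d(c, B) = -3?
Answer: -550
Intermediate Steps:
E(b, r) = 5 + b - r (E(b, r) = 5 + (b - r) = 5 + b - r)
f(P) = 8 (f(P) = 5 + 2 - 1*(-1) = 5 + 2 + 1 = 8)
I(l) = 25 (I(l) = (-3 + 8)**2 = 5**2 = 25)
I((-5 + 2)*(-1 + 7))*(-96 + (0 - 1*(-74))) = 25*(-96 + (0 - 1*(-74))) = 25*(-96 + (0 + 74)) = 25*(-96 + 74) = 25*(-22) = -550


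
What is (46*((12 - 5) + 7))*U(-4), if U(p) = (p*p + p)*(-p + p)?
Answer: 0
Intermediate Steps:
U(p) = 0 (U(p) = (p² + p)*0 = (p + p²)*0 = 0)
(46*((12 - 5) + 7))*U(-4) = (46*((12 - 5) + 7))*0 = (46*(7 + 7))*0 = (46*14)*0 = 644*0 = 0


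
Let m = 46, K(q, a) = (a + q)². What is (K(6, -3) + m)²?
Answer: 3025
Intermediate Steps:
(K(6, -3) + m)² = ((-3 + 6)² + 46)² = (3² + 46)² = (9 + 46)² = 55² = 3025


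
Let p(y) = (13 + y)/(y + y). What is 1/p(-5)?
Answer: -5/4 ≈ -1.2500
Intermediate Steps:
p(y) = (13 + y)/(2*y) (p(y) = (13 + y)/((2*y)) = (13 + y)*(1/(2*y)) = (13 + y)/(2*y))
1/p(-5) = 1/((½)*(13 - 5)/(-5)) = 1/((½)*(-⅕)*8) = 1/(-⅘) = -5/4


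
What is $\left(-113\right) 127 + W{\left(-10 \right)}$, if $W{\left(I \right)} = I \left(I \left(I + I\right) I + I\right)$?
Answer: $5749$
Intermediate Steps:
$W{\left(I \right)} = I \left(I + 2 I^{3}\right)$ ($W{\left(I \right)} = I \left(I 2 I I + I\right) = I \left(2 I^{2} I + I\right) = I \left(2 I^{3} + I\right) = I \left(I + 2 I^{3}\right)$)
$\left(-113\right) 127 + W{\left(-10 \right)} = \left(-113\right) 127 + \left(\left(-10\right)^{2} + 2 \left(-10\right)^{4}\right) = -14351 + \left(100 + 2 \cdot 10000\right) = -14351 + \left(100 + 20000\right) = -14351 + 20100 = 5749$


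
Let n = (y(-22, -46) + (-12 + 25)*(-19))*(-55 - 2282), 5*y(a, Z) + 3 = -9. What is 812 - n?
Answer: -2910179/5 ≈ -5.8204e+5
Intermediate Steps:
y(a, Z) = -12/5 (y(a, Z) = -⅗ + (⅕)*(-9) = -⅗ - 9/5 = -12/5)
n = 2914239/5 (n = (-12/5 + (-12 + 25)*(-19))*(-55 - 2282) = (-12/5 + 13*(-19))*(-2337) = (-12/5 - 247)*(-2337) = -1247/5*(-2337) = 2914239/5 ≈ 5.8285e+5)
812 - n = 812 - 1*2914239/5 = 812 - 2914239/5 = -2910179/5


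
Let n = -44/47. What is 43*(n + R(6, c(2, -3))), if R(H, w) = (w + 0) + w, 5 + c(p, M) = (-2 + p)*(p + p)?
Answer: -22102/47 ≈ -470.26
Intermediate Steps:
c(p, M) = -5 + 2*p*(-2 + p) (c(p, M) = -5 + (-2 + p)*(p + p) = -5 + (-2 + p)*(2*p) = -5 + 2*p*(-2 + p))
R(H, w) = 2*w (R(H, w) = w + w = 2*w)
n = -44/47 (n = -44*1/47 = -44/47 ≈ -0.93617)
43*(n + R(6, c(2, -3))) = 43*(-44/47 + 2*(-5 - 4*2 + 2*2**2)) = 43*(-44/47 + 2*(-5 - 8 + 2*4)) = 43*(-44/47 + 2*(-5 - 8 + 8)) = 43*(-44/47 + 2*(-5)) = 43*(-44/47 - 10) = 43*(-514/47) = -22102/47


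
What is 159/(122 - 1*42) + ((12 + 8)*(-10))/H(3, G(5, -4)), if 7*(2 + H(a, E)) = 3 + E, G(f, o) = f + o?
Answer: 11359/80 ≈ 141.99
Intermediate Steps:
H(a, E) = -11/7 + E/7 (H(a, E) = -2 + (3 + E)/7 = -2 + (3/7 + E/7) = -11/7 + E/7)
159/(122 - 1*42) + ((12 + 8)*(-10))/H(3, G(5, -4)) = 159/(122 - 1*42) + ((12 + 8)*(-10))/(-11/7 + (5 - 4)/7) = 159/(122 - 42) + (20*(-10))/(-11/7 + (⅐)*1) = 159/80 - 200/(-11/7 + ⅐) = 159*(1/80) - 200/(-10/7) = 159/80 - 200*(-7/10) = 159/80 + 140 = 11359/80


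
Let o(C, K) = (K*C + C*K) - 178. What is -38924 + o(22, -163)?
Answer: -46274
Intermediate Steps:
o(C, K) = -178 + 2*C*K (o(C, K) = (C*K + C*K) - 178 = 2*C*K - 178 = -178 + 2*C*K)
-38924 + o(22, -163) = -38924 + (-178 + 2*22*(-163)) = -38924 + (-178 - 7172) = -38924 - 7350 = -46274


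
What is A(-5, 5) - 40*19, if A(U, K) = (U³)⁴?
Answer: 244139865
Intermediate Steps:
A(U, K) = U¹²
A(-5, 5) - 40*19 = (-5)¹² - 40*19 = 244140625 - 760 = 244139865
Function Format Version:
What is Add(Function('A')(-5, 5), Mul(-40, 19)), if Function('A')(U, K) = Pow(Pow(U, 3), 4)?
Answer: 244139865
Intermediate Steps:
Function('A')(U, K) = Pow(U, 12)
Add(Function('A')(-5, 5), Mul(-40, 19)) = Add(Pow(-5, 12), Mul(-40, 19)) = Add(244140625, -760) = 244139865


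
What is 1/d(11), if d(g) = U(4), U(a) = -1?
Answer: -1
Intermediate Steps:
d(g) = -1
1/d(11) = 1/(-1) = -1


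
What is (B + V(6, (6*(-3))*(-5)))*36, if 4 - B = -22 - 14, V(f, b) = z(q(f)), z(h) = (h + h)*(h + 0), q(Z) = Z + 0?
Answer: 4032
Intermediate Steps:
q(Z) = Z
z(h) = 2*h² (z(h) = (2*h)*h = 2*h²)
V(f, b) = 2*f²
B = 40 (B = 4 - (-22 - 14) = 4 - 1*(-36) = 4 + 36 = 40)
(B + V(6, (6*(-3))*(-5)))*36 = (40 + 2*6²)*36 = (40 + 2*36)*36 = (40 + 72)*36 = 112*36 = 4032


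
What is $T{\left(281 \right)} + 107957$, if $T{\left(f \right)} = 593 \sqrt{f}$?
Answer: $107957 + 593 \sqrt{281} \approx 1.179 \cdot 10^{5}$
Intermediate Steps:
$T{\left(281 \right)} + 107957 = 593 \sqrt{281} + 107957 = 107957 + 593 \sqrt{281}$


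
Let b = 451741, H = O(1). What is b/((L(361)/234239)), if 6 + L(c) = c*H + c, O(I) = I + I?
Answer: 105815360099/1077 ≈ 9.8250e+7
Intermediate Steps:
O(I) = 2*I
H = 2 (H = 2*1 = 2)
L(c) = -6 + 3*c (L(c) = -6 + (c*2 + c) = -6 + (2*c + c) = -6 + 3*c)
b/((L(361)/234239)) = 451741/(((-6 + 3*361)/234239)) = 451741/(((-6 + 1083)*(1/234239))) = 451741/((1077*(1/234239))) = 451741/(1077/234239) = 451741*(234239/1077) = 105815360099/1077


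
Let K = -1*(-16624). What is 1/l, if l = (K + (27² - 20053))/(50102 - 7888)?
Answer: -21107/1350 ≈ -15.635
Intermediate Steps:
K = 16624
l = -1350/21107 (l = (16624 + (27² - 20053))/(50102 - 7888) = (16624 + (729 - 20053))/42214 = (16624 - 19324)*(1/42214) = -2700*1/42214 = -1350/21107 ≈ -0.063960)
1/l = 1/(-1350/21107) = -21107/1350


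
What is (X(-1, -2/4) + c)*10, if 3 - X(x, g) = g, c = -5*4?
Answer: -165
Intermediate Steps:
c = -20
X(x, g) = 3 - g
(X(-1, -2/4) + c)*10 = ((3 - (-2)/4) - 20)*10 = ((3 - 1*(-½)) - 20)*10 = ((3 + ½) - 20)*10 = (7/2 - 20)*10 = -33/2*10 = -165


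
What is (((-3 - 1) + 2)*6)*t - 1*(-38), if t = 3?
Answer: 2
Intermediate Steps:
(((-3 - 1) + 2)*6)*t - 1*(-38) = (((-3 - 1) + 2)*6)*3 - 1*(-38) = ((-4 + 2)*6)*3 + 38 = -2*6*3 + 38 = -12*3 + 38 = -36 + 38 = 2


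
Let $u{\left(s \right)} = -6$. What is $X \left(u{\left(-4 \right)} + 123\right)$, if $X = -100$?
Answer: $-11700$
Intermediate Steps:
$X \left(u{\left(-4 \right)} + 123\right) = - 100 \left(-6 + 123\right) = \left(-100\right) 117 = -11700$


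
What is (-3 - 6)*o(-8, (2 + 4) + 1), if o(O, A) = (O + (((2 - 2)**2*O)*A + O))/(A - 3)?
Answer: 36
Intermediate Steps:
o(O, A) = 2*O/(-3 + A) (o(O, A) = (O + ((0**2*O)*A + O))/(-3 + A) = (O + ((0*O)*A + O))/(-3 + A) = (O + (0*A + O))/(-3 + A) = (O + (0 + O))/(-3 + A) = (O + O)/(-3 + A) = (2*O)/(-3 + A) = 2*O/(-3 + A))
(-3 - 6)*o(-8, (2 + 4) + 1) = (-3 - 6)*(2*(-8)/(-3 + ((2 + 4) + 1))) = -18*(-8)/(-3 + (6 + 1)) = -18*(-8)/(-3 + 7) = -18*(-8)/4 = -9*(-4) = 36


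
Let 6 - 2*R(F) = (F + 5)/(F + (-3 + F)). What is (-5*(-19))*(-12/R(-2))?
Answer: -1064/3 ≈ -354.67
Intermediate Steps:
R(F) = 3 - (5 + F)/(2*(-3 + 2*F)) (R(F) = 3 - (F + 5)/(2*(F + (-3 + F))) = 3 - (5 + F)/(2*(-3 + 2*F)))
(-5*(-19))*(-12/R(-2)) = (-5*(-19))*(-12*2*(-3 + 2*(-2))/(-23 + 11*(-2))) = 95*(-12*2*(-3 - 4)/(-23 - 22)) = 95*(-12/((½)*(-45)/(-7))) = 95*(-12/((½)*(-⅐)*(-45))) = 95*(-12/45/14) = 95*(-12*14/45) = 95*(-56/15) = -1064/3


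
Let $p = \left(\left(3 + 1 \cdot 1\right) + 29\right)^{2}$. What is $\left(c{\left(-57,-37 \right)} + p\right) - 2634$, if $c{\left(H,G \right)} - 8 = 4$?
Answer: $-1533$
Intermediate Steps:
$c{\left(H,G \right)} = 12$ ($c{\left(H,G \right)} = 8 + 4 = 12$)
$p = 1089$ ($p = \left(\left(3 + 1\right) + 29\right)^{2} = \left(4 + 29\right)^{2} = 33^{2} = 1089$)
$\left(c{\left(-57,-37 \right)} + p\right) - 2634 = \left(12 + 1089\right) - 2634 = 1101 - 2634 = -1533$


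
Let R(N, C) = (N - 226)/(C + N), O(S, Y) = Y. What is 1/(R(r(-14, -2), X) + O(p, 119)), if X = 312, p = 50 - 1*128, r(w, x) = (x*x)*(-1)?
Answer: 154/18211 ≈ 0.0084564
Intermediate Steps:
r(w, x) = -x**2 (r(w, x) = x**2*(-1) = -x**2)
p = -78 (p = 50 - 128 = -78)
R(N, C) = (-226 + N)/(C + N)
1/(R(r(-14, -2), X) + O(p, 119)) = 1/((-226 - 1*(-2)**2)/(312 - 1*(-2)**2) + 119) = 1/((-226 - 1*4)/(312 - 1*4) + 119) = 1/((-226 - 4)/(312 - 4) + 119) = 1/(-230/308 + 119) = 1/((1/308)*(-230) + 119) = 1/(-115/154 + 119) = 1/(18211/154) = 154/18211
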